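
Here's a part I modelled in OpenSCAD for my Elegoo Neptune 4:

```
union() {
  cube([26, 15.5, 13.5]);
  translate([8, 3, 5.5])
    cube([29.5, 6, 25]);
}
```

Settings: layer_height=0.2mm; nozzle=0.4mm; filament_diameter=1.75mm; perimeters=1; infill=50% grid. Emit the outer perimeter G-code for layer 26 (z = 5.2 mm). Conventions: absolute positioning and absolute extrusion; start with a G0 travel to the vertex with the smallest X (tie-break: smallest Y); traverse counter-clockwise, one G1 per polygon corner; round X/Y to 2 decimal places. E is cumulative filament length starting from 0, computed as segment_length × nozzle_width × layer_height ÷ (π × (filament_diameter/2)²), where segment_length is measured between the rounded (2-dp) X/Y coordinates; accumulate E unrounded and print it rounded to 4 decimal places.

At z = 5.2 mm: the cube (footprint 26×15.5) is included at this height; the cube at (8, 3) is absent (z outside [5.5, 30.5]); Combining (union): only the 26×15.5 cube is present, so the union is just that shape — 1 connected region. The outline is a single polygon with 4 vertices. Extrusion per mm of travel: 0.4 × 0.2 / (π × 0.875²) = 0.033260. Accumulating E over each segment gives final E = 2.7606.

G0 X0.00 Y0.00 Z5.20
G1 X26.00 Y0.00 E0.8648
G1 X26.00 Y15.50 E1.3803
G1 X0.00 Y15.50 E2.2451
G1 X0.00 Y0.00 E2.7606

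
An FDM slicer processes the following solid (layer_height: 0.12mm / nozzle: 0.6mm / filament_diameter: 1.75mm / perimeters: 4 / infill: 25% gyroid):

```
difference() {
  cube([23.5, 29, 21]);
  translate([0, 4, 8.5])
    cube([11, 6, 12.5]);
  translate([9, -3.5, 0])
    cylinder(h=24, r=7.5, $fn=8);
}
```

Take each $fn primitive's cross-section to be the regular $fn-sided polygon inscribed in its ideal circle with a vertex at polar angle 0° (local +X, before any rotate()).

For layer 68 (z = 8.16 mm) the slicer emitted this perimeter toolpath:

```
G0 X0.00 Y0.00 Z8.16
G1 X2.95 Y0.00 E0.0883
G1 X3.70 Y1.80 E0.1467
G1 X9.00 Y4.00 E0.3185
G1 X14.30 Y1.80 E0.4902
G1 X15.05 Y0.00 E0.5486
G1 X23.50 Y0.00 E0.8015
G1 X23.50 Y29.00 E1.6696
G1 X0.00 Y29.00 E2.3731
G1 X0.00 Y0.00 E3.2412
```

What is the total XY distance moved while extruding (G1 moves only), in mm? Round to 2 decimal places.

108.28 mm

Sum the Euclidean lengths of each G1 segment: total = 108.28 mm.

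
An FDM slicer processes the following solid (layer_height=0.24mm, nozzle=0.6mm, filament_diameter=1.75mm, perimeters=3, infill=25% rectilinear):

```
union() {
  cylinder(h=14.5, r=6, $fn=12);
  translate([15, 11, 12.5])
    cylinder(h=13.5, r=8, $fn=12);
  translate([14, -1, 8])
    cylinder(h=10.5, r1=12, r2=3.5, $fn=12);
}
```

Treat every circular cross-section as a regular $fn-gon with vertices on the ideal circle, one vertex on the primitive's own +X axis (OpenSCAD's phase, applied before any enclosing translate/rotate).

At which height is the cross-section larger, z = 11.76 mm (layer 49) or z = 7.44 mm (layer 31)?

layer 49 (z = 11.76 mm)

Layer 49 (z = 11.76): the cylinder: section is a regular 12-gon, circumradius r=6 (area = (12/2)·6.000²·sin(360°/12) = 108.00 mm²); the cylinder at (15, 11) does not reach this height (z outside [12.5, 26]); the cone at (14, -1) contributes a regular 12-gon of circumradius 8.956 (interpolated between r1=12 and r2=3.5 at t=0.358) (area = (12/2)·8.956²·sin(360°/12) = 240.64 mm²); Taking the union: the regions partially overlap — summed areas 348.64 mm² minus the doubly-counted overlap 1.57 mm² gives 347.07 mm² — area = 347.07 mm². So its area = 347.07 mm². Layer 31 (z = 7.44): the cylinder: section is a regular 12-gon, circumradius r=6 (area = (12/2)·6.000²·sin(360°/12) = 108.00 mm²); the cylinder at (15, 11) does not reach this height (z outside [12.5, 26]); the cone at (14, -1) does not reach this height (z outside [8, 18.5]); Taking the union: only the r=6 cylinder is present, so the union is just that shape — area = 108.00 mm². So its area = 108.00 mm². Layer 49 is larger (347.07 vs 108.00 mm²).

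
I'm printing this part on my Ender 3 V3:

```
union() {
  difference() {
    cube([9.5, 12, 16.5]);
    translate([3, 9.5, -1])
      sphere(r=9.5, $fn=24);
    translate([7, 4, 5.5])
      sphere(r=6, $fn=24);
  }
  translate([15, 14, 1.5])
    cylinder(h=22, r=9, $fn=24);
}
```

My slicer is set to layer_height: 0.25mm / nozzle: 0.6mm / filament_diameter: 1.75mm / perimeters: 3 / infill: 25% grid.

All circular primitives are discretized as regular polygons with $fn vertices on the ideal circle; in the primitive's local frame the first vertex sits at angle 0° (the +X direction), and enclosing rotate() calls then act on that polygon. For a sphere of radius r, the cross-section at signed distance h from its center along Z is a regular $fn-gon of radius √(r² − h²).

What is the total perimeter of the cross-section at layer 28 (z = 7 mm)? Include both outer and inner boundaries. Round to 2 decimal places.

At z = 7 mm: the 9.5×12 cube contributes its full rectangle (perimeter 43.00 mm); the r=9.5 sphere at (3, 9.5) slices to a regular 24-gon of circumradius 5.123 (√(r²−h²) with h=8 from center) (perimeter = 2·24·5.123·sin(180°/24) = 32.10 mm); the sphere at (7, 4): section is a regular 24-gon, circumradius = √(r²−h²) = √(6²−1.5²) = 5.809 (perimeter = 2·24·5.809·sin(180°/24) = 36.40 mm); Taking the first minus the rest: starting from the 9.5×12 cube, the r=9.5 sphere at (3, 9.5) partially overlaps it — only the 54.43 mm² overlap (of its 81.53 mm²) is removed, clipping the outline; the r=6 sphere at (7, 4) partially overlaps it — only the 47.31 mm² overlap (of its 104.82 mm²) is removed, clipping the outline — boundary = 23.57 mm; the r=9 cylinder at (15, 14) contributes a regular 24-gon of circumradius 9 (perimeter = 2·24·9.000·sin(180°/24) = 56.39 mm); Merging all regions: the regions partially overlap (shared area 4.09 mm²), so the edge portions inside another operand are dropped and the merged outline is re-measured after clipping — boundary = 71.20 mm. Overall, the cross-section has 2 separate islands. Total boundary length (outer) = 71.20 mm.

71.20 mm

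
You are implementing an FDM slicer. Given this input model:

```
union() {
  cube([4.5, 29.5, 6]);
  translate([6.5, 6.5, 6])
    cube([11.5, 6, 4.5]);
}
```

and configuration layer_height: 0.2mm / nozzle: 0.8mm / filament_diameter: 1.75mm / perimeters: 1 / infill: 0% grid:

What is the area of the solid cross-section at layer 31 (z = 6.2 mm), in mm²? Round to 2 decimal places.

69.00 mm²

At z = 6.2 mm: the cube does not reach this height (z outside [0, 6]); the cube at (6.5, 6.5) (footprint 11.5×6) is included at this height (area 69.00 mm²); Merging all regions: only the 11.5×6 cube at (6.5, 6.5) is present, so the union is just that shape — area = 69.00 mm². Overall, the cross-section is a single solid region. Net area = 69.00 mm².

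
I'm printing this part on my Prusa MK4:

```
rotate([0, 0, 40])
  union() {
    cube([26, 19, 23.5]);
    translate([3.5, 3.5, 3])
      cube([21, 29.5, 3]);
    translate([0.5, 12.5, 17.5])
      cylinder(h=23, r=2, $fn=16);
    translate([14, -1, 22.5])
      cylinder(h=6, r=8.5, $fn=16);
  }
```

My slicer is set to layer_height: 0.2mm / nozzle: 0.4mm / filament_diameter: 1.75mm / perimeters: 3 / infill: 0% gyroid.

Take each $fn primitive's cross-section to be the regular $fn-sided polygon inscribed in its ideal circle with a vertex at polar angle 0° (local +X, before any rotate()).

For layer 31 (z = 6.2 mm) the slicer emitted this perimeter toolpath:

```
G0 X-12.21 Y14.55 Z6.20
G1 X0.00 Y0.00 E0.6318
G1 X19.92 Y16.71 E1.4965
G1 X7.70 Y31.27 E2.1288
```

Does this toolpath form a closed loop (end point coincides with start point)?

no

Start point (G0): (-12.21, 14.55). End point (last G1): the path does not return to the start — open.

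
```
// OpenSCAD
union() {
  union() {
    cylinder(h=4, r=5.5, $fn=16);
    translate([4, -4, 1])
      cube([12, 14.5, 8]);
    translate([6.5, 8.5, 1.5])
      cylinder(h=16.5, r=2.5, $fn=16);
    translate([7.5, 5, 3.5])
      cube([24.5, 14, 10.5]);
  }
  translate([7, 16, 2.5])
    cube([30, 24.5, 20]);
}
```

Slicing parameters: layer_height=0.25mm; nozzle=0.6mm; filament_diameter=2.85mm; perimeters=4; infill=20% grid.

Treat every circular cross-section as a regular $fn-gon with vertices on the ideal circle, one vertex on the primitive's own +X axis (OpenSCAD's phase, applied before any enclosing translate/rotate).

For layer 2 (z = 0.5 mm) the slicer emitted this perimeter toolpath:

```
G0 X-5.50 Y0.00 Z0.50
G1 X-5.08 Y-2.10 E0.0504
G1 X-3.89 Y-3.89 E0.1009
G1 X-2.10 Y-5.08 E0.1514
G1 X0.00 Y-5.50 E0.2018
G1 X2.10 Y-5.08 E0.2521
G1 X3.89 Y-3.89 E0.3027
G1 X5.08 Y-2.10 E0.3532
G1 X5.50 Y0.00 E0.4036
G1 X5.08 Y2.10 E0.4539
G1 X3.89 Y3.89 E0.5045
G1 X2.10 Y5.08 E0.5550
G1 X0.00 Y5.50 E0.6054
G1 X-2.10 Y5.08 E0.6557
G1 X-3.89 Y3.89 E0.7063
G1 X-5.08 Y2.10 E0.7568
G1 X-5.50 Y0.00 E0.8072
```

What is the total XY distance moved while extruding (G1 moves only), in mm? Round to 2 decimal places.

Sum the Euclidean lengths of each G1 segment: total = 34.33 mm.

34.33 mm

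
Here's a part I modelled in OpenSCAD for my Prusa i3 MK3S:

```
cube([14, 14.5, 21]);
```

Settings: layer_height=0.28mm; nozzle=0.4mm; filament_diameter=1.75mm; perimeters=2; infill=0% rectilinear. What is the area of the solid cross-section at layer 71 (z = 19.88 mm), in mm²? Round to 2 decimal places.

203.00 mm²

At z = 19.88 mm: the cube (footprint 14×14.5) is included at this height (area 203.00 mm²). Overall, the cross-section is a single solid region. Net area = 203.00 mm².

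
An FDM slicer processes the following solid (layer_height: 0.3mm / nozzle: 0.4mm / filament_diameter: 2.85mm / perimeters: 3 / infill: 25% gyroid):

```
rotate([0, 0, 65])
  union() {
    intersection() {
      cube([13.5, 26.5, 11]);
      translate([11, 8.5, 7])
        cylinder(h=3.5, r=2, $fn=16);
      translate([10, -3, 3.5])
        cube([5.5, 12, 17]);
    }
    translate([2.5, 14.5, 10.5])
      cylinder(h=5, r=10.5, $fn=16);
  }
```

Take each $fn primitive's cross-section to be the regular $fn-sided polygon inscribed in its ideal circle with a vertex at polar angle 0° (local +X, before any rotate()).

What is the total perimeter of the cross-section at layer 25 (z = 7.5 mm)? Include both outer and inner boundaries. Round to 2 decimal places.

9.79 mm

At z = 7.5 mm: the cube (footprint 13.5×26.5) is included at this height (perimeter 80.00 mm); the r=2 cylinder at (11, 8.5) contributes a regular 16-gon of circumradius 2 (perimeter = 2·16·2.000·sin(180°/16) = 12.49 mm); the cube at (10, -3) is present — its section is the full 5.5×12 rectangle (perimeter 35.00 mm); Taking the intersection: the r=2 cylinder at (11, 8.5) lies inside the 13.5×26.5 cube, so the common part is the r=2 cylinder at (11, 8.5) itself; the 5.5×12 cube at (10, -3) partially overlaps the running intersection; clipping to the common part keeps 6.42 mm² — boundary = 9.79 mm; the cylinder at (2.5, 14.5) is not intersected at this z (z outside [10.5, 15.5]); Merging all regions: only the result so far is present, so the union is just that shape — boundary = 9.79 mm; (whole slice rotated 65° about Z — lengths, areas and connectivity unchanged). Overall, the cross-section is a single solid region. Total boundary length (outer) = 9.79 mm.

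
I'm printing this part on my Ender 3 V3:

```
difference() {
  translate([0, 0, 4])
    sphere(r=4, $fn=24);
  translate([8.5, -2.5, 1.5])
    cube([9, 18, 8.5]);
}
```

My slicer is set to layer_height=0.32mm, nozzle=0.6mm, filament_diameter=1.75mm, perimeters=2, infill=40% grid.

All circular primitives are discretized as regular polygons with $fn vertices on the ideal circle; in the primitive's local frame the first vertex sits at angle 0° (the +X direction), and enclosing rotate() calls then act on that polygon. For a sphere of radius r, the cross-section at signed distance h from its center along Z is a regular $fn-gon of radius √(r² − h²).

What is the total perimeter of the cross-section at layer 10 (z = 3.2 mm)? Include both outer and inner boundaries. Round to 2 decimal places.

24.55 mm

At z = 3.2 mm: the r=4 sphere slices to a regular 24-gon of circumradius 3.919 (√(r²−h²) with h=0.8 from center) (perimeter = 2·24·3.919·sin(180°/24) = 24.55 mm); the cube at (8.5, -2.5) (footprint 9×18) is included at this height (perimeter 54.00 mm); Taking the first minus the rest: starting from the r=4 sphere, the 9×18 cube at (8.5, -2.5) misses the remaining region (no effect) — boundary = 24.55 mm. Overall, the cross-section is a single solid region. Total boundary length (outer) = 24.55 mm.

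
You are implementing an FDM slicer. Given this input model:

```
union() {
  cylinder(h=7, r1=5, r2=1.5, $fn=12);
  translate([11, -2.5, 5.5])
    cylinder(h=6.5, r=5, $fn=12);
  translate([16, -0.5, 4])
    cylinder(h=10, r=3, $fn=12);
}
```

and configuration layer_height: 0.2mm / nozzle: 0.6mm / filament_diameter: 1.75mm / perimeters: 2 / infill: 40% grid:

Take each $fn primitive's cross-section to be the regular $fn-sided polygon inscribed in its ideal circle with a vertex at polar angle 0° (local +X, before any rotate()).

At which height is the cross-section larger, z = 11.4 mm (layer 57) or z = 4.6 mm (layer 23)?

Layer 57 (z = 11.4): the cone does not reach this height (z outside [0, 7]); the cylinder at (11, -2.5): section is a regular 12-gon, circumradius r=5 (area = (12/2)·5.000²·sin(360°/12) = 75.00 mm²); the cylinder at (16, -0.5): section is a regular 12-gon, circumradius r=3 (area = (12/2)·3.000²·sin(360°/12) = 27.00 mm²); Taking the union: the regions partially overlap — summed areas 102.00 mm² minus the doubly-counted overlap 9.03 mm² gives 92.97 mm² — area = 92.97 mm². So its area = 92.97 mm². Layer 23 (z = 4.6): the cone: at t=0.657 of its height the radius interpolates to r₁+(r₂−r₁)t = 2.700, giving a regular 12-gon of that circumradius (area = (12/2)·2.700²·sin(360°/12) = 21.87 mm²); the cylinder at (11, -2.5) does not reach this height (z outside [5.5, 12]); the cylinder at (16, -0.5): section is a regular 12-gon, circumradius r=3 (area = (12/2)·3.000²·sin(360°/12) = 27.00 mm²); Taking the union: the 2 present regions are separate (no shared area or edge), so areas and boundary lengths simply add and each stays a separate island — area = 48.87 mm². So its area = 48.87 mm². Layer 57 is larger (92.97 vs 48.87 mm²).

layer 57 (z = 11.4 mm)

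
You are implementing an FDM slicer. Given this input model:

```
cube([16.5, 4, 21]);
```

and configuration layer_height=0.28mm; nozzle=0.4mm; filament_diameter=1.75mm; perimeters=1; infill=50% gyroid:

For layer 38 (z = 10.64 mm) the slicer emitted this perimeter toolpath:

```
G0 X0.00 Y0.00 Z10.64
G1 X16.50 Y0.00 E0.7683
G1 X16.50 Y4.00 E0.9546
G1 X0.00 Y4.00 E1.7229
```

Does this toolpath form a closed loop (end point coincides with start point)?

no

Start point (G0): (0.00, 0.00). End point (last G1): the path does not return to the start — open.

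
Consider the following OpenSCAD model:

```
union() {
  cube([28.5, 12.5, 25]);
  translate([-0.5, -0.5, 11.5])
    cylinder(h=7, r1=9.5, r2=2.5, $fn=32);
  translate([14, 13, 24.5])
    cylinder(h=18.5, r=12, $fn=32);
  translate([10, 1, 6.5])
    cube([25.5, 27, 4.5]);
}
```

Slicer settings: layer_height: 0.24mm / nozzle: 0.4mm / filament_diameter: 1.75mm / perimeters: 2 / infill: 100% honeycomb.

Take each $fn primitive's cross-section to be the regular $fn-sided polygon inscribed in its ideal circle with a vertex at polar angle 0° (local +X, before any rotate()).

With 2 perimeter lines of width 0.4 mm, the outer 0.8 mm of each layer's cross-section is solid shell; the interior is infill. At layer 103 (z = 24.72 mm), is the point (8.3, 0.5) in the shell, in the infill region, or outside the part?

At z = 24.72 mm: the cube (footprint 28.5×12.5) is included at this height; the cone at (-0.5, -0.5) does not reach this height (z outside [11.5, 18.5]); the r=12 cylinder at (14, 13) gives a regular 32-gon of circumradius 12 (constant along its height); the cube at (10, 1) is not intersected at this z (z outside [6.5, 11]); Taking the union: the regions partially overlap (shared area 212.77 mm²), so overlapping operands fuse into one piece — 1 connected region. Overall, the cross-section is a single solid region. The nearest boundary edge runs (28.50, 0.00)→(0.00, 0.00); distance from the point to it = 0.50 mm. The point is inside the cross-section, 0.50 mm from the nearest boundary — within the 0.8 mm shell band (2 × 0.4).

shell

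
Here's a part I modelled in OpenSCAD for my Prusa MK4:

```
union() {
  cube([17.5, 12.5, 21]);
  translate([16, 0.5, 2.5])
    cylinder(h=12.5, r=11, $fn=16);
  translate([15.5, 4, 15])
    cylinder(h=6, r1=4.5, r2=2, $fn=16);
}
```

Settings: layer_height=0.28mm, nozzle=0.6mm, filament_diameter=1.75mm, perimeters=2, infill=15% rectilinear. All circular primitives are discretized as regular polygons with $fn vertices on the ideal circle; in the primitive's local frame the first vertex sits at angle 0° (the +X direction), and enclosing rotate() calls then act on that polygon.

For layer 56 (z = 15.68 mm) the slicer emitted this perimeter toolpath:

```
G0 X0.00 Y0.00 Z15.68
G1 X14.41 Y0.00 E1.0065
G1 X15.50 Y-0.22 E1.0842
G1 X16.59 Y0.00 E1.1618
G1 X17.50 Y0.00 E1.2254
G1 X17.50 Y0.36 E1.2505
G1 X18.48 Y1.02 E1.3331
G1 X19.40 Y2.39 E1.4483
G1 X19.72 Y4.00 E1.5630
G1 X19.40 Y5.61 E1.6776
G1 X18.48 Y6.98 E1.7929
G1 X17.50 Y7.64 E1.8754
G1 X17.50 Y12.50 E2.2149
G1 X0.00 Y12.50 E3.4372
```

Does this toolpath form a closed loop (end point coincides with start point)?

no

Start point (G0): (0.00, 0.00). End point (last G1): the path does not return to the start — open.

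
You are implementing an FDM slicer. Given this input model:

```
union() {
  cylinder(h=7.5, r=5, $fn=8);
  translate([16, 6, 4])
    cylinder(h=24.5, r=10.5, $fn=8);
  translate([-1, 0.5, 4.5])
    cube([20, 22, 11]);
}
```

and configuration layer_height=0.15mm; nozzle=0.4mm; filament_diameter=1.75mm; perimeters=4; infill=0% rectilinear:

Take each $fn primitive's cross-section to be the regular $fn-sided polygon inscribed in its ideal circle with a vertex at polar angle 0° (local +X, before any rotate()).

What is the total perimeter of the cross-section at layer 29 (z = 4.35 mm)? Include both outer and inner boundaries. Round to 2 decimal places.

At z = 4.35 mm: the r=5 cylinder contributes a regular 8-gon of circumradius 5 (perimeter = 2·8·5.000·sin(180°/8) = 30.61 mm); the r=10.5 cylinder at (16, 6) gives a regular 8-gon of circumradius 10.5 (constant along its height) (perimeter = 2·8·10.500·sin(180°/8) = 64.29 mm); the cube at (-1, 0.5) is not intersected at this z (z outside [4.5, 15.5]); Taking the union: the 2 present regions are separate (no shared area or edge), so areas and boundary lengths simply add and each stays a separate island — boundary = 94.91 mm. Overall, the cross-section has 2 separate islands. Total boundary length (outer) = 94.91 mm.

94.91 mm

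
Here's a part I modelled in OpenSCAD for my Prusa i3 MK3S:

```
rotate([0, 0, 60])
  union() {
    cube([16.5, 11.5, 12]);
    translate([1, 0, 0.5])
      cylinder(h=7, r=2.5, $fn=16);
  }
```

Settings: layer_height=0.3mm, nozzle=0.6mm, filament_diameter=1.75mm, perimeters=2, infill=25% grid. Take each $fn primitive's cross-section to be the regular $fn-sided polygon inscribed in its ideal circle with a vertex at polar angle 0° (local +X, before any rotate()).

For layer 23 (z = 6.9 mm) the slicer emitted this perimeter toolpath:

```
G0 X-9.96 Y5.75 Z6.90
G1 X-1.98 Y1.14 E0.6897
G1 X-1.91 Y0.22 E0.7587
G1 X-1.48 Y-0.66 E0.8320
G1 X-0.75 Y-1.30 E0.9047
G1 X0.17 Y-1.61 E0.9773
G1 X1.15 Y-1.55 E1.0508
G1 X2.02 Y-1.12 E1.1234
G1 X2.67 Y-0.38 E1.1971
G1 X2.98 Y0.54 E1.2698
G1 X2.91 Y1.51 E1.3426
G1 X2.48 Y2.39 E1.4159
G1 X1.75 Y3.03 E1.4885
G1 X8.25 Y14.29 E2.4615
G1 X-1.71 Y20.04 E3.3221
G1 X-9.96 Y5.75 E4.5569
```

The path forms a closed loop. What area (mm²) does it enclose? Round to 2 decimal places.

201.73 mm²

Apply the shoelace formula to the sequence of (X, Y) vertices; enclosed area = 201.73 mm².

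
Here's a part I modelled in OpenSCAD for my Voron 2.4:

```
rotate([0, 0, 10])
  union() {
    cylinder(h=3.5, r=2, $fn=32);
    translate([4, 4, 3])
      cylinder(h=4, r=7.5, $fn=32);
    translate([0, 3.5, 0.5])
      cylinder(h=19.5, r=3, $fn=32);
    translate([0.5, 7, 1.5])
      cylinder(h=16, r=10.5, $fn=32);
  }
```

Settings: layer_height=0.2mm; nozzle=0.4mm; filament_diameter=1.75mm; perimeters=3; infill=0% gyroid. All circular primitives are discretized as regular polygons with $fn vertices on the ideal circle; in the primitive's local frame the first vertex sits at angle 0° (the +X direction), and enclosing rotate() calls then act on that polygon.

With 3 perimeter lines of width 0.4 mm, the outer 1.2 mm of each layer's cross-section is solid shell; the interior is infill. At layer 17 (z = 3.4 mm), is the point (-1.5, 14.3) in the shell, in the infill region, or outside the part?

infill

At z = 3.4 mm: the r=2 cylinder contributes a regular 32-gon of circumradius 2; the r=7.5 cylinder at (4, 4) gives a regular 32-gon of circumradius 7.5 (constant along its height); the r=3 cylinder at (0, 3.5) contributes a regular 32-gon of circumradius 3; the cylinder at (0.5, 7): section is a regular 32-gon, circumradius r=10.5; Taking the union: the regions partially overlap (shared area 200.03 mm²), so overlapping operands fuse into one piece — 1 connected region; (whole slice rotated 10° about Z — lengths, areas and connectivity unchanged). Overall, the cross-section is a single solid region. Undo the 10° rotation: the query point maps to (1.006, 14.343) in the un-rotated model frame. The nearest boundary edge runs (0.50, 17.50)→(2.55, 17.30); distance from the point to it = 3.09 mm. The point is inside the cross-section and 3.09 mm from the nearest boundary — more than the 1.2 mm shell width (3 × 0.4), so it's in the infill interior.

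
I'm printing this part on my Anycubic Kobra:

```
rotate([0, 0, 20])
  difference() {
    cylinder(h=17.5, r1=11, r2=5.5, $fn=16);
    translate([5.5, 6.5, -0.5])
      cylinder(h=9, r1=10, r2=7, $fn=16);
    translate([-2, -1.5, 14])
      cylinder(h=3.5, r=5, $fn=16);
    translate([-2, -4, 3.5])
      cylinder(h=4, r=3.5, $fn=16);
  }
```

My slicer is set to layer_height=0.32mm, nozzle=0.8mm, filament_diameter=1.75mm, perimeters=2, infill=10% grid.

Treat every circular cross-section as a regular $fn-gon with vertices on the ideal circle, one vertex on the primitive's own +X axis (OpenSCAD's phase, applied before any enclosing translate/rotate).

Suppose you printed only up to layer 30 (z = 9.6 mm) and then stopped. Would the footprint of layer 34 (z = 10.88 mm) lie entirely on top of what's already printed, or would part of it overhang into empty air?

Compare the two slices. At z = 9.6: the cone: at t=0.549 of its height the radius interpolates to r₁+(r₂−r₁)t = 7.983, giving a regular 16-gon of that circumradius (area = (16/2)·7.983²·sin(360°/16) = 195.10 mm²); the cone at (5.5, 6.5) is not intersected at this z (z outside [-0.5, 8.5]); the cylinder at (-2, -1.5) is absent (z outside [14, 17.5]); the cylinder at (-2, -4) does not reach this height (z outside [3.5, 7.5]); After the difference (first − rest): none of the subtracted shapes is present at this height, so the cone is unchanged — area = 195.10 mm²; (whole slice rotated 20° about Z — lengths, areas and connectivity unchanged). At z = 10.88: the cone contributes a regular 16-gon of circumradius 7.581 (interpolated between r1=11 and r2=5.5 at t=0.622) (area = (16/2)·7.581²·sin(360°/16) = 175.93 mm²); the cone at (5.5, 6.5) does not reach this height (z outside [-0.5, 8.5]); the cylinder at (-2, -1.5) is not intersected at this z (z outside [14, 17.5]); the cylinder at (-2, -4) is absent (z outside [3.5, 7.5]); Taking the first minus the rest: none of the subtracted shapes is present at this height, so the cone is unchanged — area = 175.93 mm²; (rotated 20° about Z; rotation is an isometry so areas/perimeters/island counts are preserved). Checking containment: the cross-section at z = 10.88 is a subset of the cross-section at z = 9.6.

entirely on top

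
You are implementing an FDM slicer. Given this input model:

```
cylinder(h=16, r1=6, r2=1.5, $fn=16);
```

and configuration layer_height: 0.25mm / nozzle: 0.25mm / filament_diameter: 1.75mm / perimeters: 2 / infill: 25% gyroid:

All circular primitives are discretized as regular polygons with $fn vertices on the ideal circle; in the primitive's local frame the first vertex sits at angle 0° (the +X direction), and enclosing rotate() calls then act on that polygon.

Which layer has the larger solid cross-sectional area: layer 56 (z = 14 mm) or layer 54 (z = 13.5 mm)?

Layer 56 (z = 14): the cone (r1=6→r2=1.5) has section circumradius 2.062 here — a regular 16-gon (area = (16/2)·2.062²·sin(360°/16) = 13.02 mm²). So its area = 13.02 mm². Layer 54 (z = 13.5): the cone (r1=6→r2=1.5) has section circumradius 2.203 here — a regular 16-gon (area = (16/2)·2.203²·sin(360°/16) = 14.86 mm²). So its area = 14.86 mm². Layer 54 is larger (14.86 vs 13.02 mm²).

layer 54 (z = 13.5 mm)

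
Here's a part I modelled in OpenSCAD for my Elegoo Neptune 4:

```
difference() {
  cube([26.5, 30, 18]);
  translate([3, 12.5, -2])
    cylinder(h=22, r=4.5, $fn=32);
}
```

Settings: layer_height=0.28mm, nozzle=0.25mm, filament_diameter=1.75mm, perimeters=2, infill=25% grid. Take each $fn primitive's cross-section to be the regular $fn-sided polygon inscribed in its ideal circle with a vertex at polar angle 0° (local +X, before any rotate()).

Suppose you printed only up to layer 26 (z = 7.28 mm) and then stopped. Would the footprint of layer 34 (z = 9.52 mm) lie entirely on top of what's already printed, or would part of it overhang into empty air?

Compare the two slices. At z = 7.28: the cube (footprint 26.5×30) is included at this height (area 795.00 mm²); the cylinder at (3, 12.5): section is a regular 32-gon, circumradius r=4.5 (area = (32/2)·4.500²·sin(360°/32) = 63.21 mm²); Subtracting the remaining from the first: starting from the 26.5×30 cube (795.00 mm²), the r=4.5 cylinder at (3, 12.5) partially overlaps it — only the 56.35 mm² overlap (of its 63.21 mm²) is removed, clipping the outline — area = 738.65 mm². At z = 9.52: the cube (footprint 26.5×30) is included at this height (area 795.00 mm²); the r=4.5 cylinder at (3, 12.5) gives a regular 32-gon of circumradius 4.5 (constant along its height) (area = (32/2)·4.500²·sin(360°/32) = 63.21 mm²); After the difference (first − rest): starting from the 26.5×30 cube (795.00 mm²), the r=4.5 cylinder at (3, 12.5) partially overlaps it — only the 56.35 mm² overlap (of its 63.21 mm²) is removed, clipping the outline — area = 738.65 mm². Checking containment: the cross-section at z = 9.52 is a subset of the cross-section at z = 7.28.

entirely on top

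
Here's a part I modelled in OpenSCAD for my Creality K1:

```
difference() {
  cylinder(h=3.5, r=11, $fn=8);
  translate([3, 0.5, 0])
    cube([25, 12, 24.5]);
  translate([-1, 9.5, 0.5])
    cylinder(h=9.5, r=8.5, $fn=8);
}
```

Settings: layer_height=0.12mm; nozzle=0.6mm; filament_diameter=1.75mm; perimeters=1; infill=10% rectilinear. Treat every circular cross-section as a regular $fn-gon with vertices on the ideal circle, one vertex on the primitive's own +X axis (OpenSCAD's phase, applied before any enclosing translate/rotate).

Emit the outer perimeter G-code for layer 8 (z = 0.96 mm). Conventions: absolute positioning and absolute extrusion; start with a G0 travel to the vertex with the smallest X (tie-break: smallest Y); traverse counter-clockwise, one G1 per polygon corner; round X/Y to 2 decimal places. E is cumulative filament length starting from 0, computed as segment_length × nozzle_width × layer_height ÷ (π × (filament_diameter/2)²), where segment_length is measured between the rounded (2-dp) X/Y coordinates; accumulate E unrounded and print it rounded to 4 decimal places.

G0 X-11.00 Y0.00 Z0.96
G1 X-7.78 Y-7.78 E0.2520
G1 X0.00 Y-11.00 E0.5041
G1 X7.78 Y-7.78 E0.7561
G1 X11.00 Y0.00 E1.0082
G1 X10.79 Y0.50 E1.0244
G1 X3.00 Y0.50 E1.2576
G1 X3.00 Y2.66 E1.3223
G1 X-1.00 Y1.00 E1.4519
G1 X-7.01 Y3.49 E1.6466
G1 X-8.28 Y6.56 E1.7461
G1 X-11.00 Y0.00 E1.9587

At z = 0.96 mm: the cylinder: section is a regular 8-gon, circumradius r=11; the 25×12 cube at (3, 0.5) contributes its full rectangle; the cylinder at (-1, 9.5): section is a regular 8-gon, circumradius r=8.5; Subtracting the remaining from the first: starting from the r=11 cylinder, the 25×12 cube at (3, 0.5) partially overlaps it — only the 50.48 mm² overlap (of its 300.00 mm²) is removed, clipping the outline; the r=8.5 cylinder at (-1, 9.5) partially overlaps it — only the 80.58 mm² overlap (of its 204.35 mm²) is removed, clipping the outline — 1 connected region. The outline is a single polygon with 11 vertices. Extrusion per mm of travel: 0.6 × 0.12 / (π × 0.875²) = 0.029934. Accumulating E over each segment gives final E = 1.9587.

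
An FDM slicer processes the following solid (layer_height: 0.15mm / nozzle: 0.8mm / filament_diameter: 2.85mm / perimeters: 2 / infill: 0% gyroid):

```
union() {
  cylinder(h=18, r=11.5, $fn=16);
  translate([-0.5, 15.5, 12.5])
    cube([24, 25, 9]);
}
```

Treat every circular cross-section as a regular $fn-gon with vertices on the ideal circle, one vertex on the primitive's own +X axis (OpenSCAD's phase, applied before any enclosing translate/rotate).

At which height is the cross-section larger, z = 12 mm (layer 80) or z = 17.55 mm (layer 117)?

layer 117 (z = 17.55 mm)

Layer 80 (z = 12): the r=11.5 cylinder contributes a regular 16-gon of circumradius 11.5 (area = (16/2)·11.500²·sin(360°/16) = 404.88 mm²); the cube at (-0.5, 15.5) does not reach this height (z outside [12.5, 21.5]); Merging all regions: only the r=11.5 cylinder is present, so the union is just that shape — area = 404.88 mm². So its area = 404.88 mm². Layer 117 (z = 17.55): the r=11.5 cylinder contributes a regular 16-gon of circumradius 11.5 (area = (16/2)·11.500²·sin(360°/16) = 404.88 mm²); the cube at (-0.5, 15.5) (footprint 24×25) is included at this height (area 600.00 mm²); Combining (union): the 2 present regions are separate (no shared area or edge), so areas and boundary lengths simply add and each stays a separate island — area = 1004.88 mm². So its area = 1004.88 mm². Layer 117 is larger (1004.88 vs 404.88 mm²).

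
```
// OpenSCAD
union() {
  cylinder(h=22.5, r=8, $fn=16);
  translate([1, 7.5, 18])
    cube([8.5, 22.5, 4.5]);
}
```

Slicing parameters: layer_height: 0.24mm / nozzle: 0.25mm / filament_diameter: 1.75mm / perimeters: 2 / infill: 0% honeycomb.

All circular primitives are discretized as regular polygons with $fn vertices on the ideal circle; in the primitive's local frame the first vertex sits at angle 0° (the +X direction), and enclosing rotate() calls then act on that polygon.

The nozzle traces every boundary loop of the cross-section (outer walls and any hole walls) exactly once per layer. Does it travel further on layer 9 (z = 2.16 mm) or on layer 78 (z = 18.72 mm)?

layer 78 (z = 18.72 mm)

Layer 9 (z = 2.16): the cylinder: section is a regular 16-gon, circumradius r=8 (perimeter = 2·16·8.000·sin(180°/16) = 49.94 mm); the cube at (1, 7.5) is not intersected at this z (z outside [18, 22.5]); Merging all regions: only the r=8 cylinder is present, so the union is just that shape — boundary = 49.94 mm. So its perimeter = 49.94 mm. Layer 78 (z = 18.72): the r=8 cylinder gives a regular 16-gon of circumradius 8 (constant along its height) (perimeter = 2·16·8.000·sin(180°/16) = 49.94 mm); the cube at (1, 7.5) is present — its section is the full 8.5×22.5 rectangle (perimeter 62.00 mm); Taking the union: the regions partially overlap (shared area 0.23 mm²), so the edge portions inside another operand are dropped and the merged outline is re-measured after clipping — boundary = 108.59 mm. So its perimeter = 108.59 mm. Layer 78 is larger (108.59 vs 49.94 mm).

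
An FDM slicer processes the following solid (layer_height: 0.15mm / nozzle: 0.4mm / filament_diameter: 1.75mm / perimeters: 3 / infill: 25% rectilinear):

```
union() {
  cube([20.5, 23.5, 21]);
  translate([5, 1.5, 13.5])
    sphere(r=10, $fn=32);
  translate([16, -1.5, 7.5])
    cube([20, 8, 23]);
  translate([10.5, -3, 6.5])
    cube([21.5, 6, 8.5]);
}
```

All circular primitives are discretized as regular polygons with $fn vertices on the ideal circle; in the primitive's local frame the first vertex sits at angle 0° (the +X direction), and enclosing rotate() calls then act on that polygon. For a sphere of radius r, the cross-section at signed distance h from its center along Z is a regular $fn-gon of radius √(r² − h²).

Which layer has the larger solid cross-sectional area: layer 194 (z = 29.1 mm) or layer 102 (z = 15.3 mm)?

layer 102 (z = 15.3 mm)

Layer 194 (z = 29.1): the cube does not reach this height (z outside [0, 21]); the sphere at (5, 1.5) is absent (|z−center|=15.600 > r=10); the cube at (16, -1.5) (footprint 20×8) is included at this height (area 160.00 mm²); the cube at (10.5, -3) is absent (z outside [6.5, 15]); Combining (union): only the 20×8 cube at (16, -1.5) is present, so the union is just that shape — area = 160.00 mm². So its area = 160.00 mm². Layer 102 (z = 15.3): the cube (footprint 20.5×23.5) is included at this height (area 481.75 mm²); the sphere at (5, 1.5): section is a regular 32-gon, circumradius = √(r²−h²) = √(10²−1.8²) = 9.837 (area = (32/2)·9.837²·sin(360°/32) = 302.03 mm²); the cube at (16, -1.5) is present — its section is the full 20×8 rectangle (area 160.00 mm²); the cube at (10.5, -3) does not reach this height (z outside [6.5, 15]); Taking the union: the regions partially overlap — summed areas 943.78 mm² minus the doubly-counted overlap 173.71 mm² gives 770.08 mm² — area = 770.08 mm². So its area = 770.08 mm². Layer 102 is larger (770.08 vs 160.00 mm²).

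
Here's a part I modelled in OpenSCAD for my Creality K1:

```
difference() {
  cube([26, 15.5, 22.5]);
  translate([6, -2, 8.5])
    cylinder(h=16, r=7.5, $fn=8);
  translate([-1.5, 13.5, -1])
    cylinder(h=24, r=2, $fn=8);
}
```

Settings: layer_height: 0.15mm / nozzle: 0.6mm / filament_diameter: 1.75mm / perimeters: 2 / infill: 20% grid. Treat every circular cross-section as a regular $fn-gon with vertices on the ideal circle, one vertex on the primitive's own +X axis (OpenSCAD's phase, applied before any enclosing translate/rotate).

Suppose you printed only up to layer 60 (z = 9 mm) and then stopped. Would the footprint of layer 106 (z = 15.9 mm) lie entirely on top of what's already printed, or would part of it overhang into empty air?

entirely on top

Compare the two slices. At z = 9: the cube (footprint 26×15.5) is included at this height (area 403.00 mm²); the r=7.5 cylinder at (6, -2) gives a regular 8-gon of circumradius 7.5 (constant along its height) (area = (8/2)·7.500²·sin(360°/8) = 159.10 mm²); the r=2 cylinder at (-1.5, 13.5) gives a regular 8-gon of circumradius 2 (constant along its height) (area = (8/2)·2.000²·sin(360°/8) = 11.31 mm²); Subtracting the remaining from the first: starting from the 26×15.5 cube (403.00 mm²), the r=7.5 cylinder at (6, -2) partially overlaps it — only the 50.66 mm² overlap (of its 159.10 mm²) is removed, clipping the outline; the r=2 cylinder at (-1.5, 13.5) partially overlaps it — only the 0.60 mm² overlap (of its 11.31 mm²) is removed, clipping the outline — area = 351.73 mm². At z = 15.9: the cube (footprint 26×15.5) is included at this height (area 403.00 mm²); the r=7.5 cylinder at (6, -2) gives a regular 8-gon of circumradius 7.5 (constant along its height) (area = (8/2)·7.500²·sin(360°/8) = 159.10 mm²); the r=2 cylinder at (-1.5, 13.5) contributes a regular 8-gon of circumradius 2 (area = (8/2)·2.000²·sin(360°/8) = 11.31 mm²); Subtracting the remaining from the first: starting from the 26×15.5 cube (403.00 mm²), the r=7.5 cylinder at (6, -2) partially overlaps it — only the 50.66 mm² overlap (of its 159.10 mm²) is removed, clipping the outline; the r=2 cylinder at (-1.5, 13.5) partially overlaps it — only the 0.60 mm² overlap (of its 11.31 mm²) is removed, clipping the outline — area = 351.73 mm². Checking containment: the cross-section at z = 15.9 is a subset of the cross-section at z = 9.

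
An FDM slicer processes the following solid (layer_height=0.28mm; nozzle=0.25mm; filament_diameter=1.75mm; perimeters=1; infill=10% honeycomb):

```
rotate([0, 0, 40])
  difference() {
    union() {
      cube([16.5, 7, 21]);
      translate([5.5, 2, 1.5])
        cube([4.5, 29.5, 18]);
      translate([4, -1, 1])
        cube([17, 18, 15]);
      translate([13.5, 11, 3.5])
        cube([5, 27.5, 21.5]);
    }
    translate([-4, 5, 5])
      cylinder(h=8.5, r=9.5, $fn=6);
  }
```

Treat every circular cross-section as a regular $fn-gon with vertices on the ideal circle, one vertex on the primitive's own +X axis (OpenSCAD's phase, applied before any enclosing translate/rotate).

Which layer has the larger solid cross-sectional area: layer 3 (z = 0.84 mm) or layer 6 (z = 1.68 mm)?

layer 6 (z = 1.68 mm)

Layer 3 (z = 0.84): the 16.5×7 cube contributes its full rectangle (area 115.50 mm²); the cube at (5.5, 2) is absent (z outside [1.5, 19.5]); the cube at (4, -1) does not reach this height (z outside [1, 16]); the cube at (13.5, 11) is absent (z outside [3.5, 25]); Combining (union): only the 16.5×7 cube is present, so the union is just that shape — area = 115.50 mm²; the cylinder at (-4, 5) is not intersected at this z (z outside [5, 13.5]); Subtracting the remaining from the first: none of the subtracted shapes is present at this height, so that combined region is unchanged — area = 115.50 mm²; (rotated 40° about Z; rotation is an isometry so areas/perimeters/island counts are preserved). So its area = 115.50 mm². Layer 6 (z = 1.68): the 16.5×7 cube contributes its full rectangle (area 115.50 mm²); the cube at (5.5, 2) is present — its section is the full 4.5×29.5 rectangle (area 132.75 mm²); the cube at (4, -1) (footprint 17×18) is included at this height (area 306.00 mm²); the cube at (13.5, 11) is absent (z outside [3.5, 25]); Merging all regions: the regions partially overlap — summed areas 554.25 mm² minus the doubly-counted overlap 155.00 mm² gives 399.25 mm² — area = 399.25 mm²; the cylinder at (-4, 5) is not intersected at this z (z outside [5, 13.5]); After the difference (first − rest): none of the subtracted shapes is present at this height, so the result so far is unchanged — area = 399.25 mm²; (rotated 40° about Z; rotation is an isometry so areas/perimeters/island counts are preserved). So its area = 399.25 mm². Layer 6 is larger (399.25 vs 115.50 mm²).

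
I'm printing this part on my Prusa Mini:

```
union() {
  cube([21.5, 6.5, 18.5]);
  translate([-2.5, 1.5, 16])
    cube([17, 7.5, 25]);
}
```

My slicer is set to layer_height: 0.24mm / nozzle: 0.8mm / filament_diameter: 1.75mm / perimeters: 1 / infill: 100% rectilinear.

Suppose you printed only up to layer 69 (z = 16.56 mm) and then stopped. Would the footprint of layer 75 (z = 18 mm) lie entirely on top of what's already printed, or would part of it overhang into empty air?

entirely on top

Compare the two slices. At z = 16.56: the cube is present — its section is the full 21.5×6.5 rectangle (area 139.75 mm²); the 17×7.5 cube at (-2.5, 1.5) contributes its full rectangle (area 127.50 mm²); Merging all regions: the regions partially overlap — summed areas 267.25 mm² minus the doubly-counted overlap 72.50 mm² gives 194.75 mm² — area = 194.75 mm². At z = 18: the cube is present — its section is the full 21.5×6.5 rectangle (area 139.75 mm²); the cube at (-2.5, 1.5) is present — its section is the full 17×7.5 rectangle (area 127.50 mm²); Taking the union: the regions partially overlap — summed areas 267.25 mm² minus the doubly-counted overlap 72.50 mm² gives 194.75 mm² — area = 194.75 mm². Checking containment: the cross-section at z = 18 is a subset of the cross-section at z = 16.56.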